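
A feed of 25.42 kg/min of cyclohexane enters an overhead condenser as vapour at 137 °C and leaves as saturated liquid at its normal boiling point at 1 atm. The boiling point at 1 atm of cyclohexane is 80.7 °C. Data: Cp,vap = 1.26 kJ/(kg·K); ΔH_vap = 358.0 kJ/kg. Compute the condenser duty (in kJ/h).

Q_c = 654000 kJ/h

vapour 137→80.7 °C: -70.938 kJ/kg
condensation at 80.7 °C: -358 kJ/kg
Δh = -70.938 + -358 = -428.94 kJ/kg
Q = ṁ·Δh = 25.42 kg/min × -428.94 kJ/kg = -10904 kJ/min
|Q| = 181.73 kW = 654220 kJ/h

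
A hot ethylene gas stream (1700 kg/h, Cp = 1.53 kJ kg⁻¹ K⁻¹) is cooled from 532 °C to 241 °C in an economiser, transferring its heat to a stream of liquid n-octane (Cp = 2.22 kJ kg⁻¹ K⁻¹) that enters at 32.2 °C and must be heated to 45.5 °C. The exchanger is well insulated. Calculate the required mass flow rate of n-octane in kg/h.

Heat released by hot stream: Q = 1700 × 1.53 × (532 − 241) = 756890 kJ/h
Energy balance on cold side (adiabatic exchanger): Q = ṁ_c·Cp_c·(T_c,out − T_c,in)
ṁ_c = 756890 / [2.22 × (45.5 − 32.2)] = 25635 kg/h

ṁ_c = 25600 kg/h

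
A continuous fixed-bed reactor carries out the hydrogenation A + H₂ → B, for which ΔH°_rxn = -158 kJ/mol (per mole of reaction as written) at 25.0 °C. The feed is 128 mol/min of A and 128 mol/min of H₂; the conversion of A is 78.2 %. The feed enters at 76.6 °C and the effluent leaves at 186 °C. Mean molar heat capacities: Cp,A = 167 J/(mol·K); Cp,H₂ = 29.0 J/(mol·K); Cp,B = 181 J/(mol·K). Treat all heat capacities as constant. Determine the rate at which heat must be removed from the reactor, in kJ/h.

Extent of reaction ξ = 0.782 × 128 = 100.1 mol/min
Reaction term: ξ·ΔH°_rxn = 100.1 × -158 = -15815 kJ/min
Sensible, feed 76.6→25 °C: -1294.5 kJ/min
Outlet flows (mol/min): A 27.904, H₂ 27.904, B 100.1
Sensible, products 25→186 °C: 3797.4 kJ/min
Q = ΔH = -13312 kJ/min = -221.87 kW
Heat removed = 798740 kJ/h

Q_out = 799000 kJ/h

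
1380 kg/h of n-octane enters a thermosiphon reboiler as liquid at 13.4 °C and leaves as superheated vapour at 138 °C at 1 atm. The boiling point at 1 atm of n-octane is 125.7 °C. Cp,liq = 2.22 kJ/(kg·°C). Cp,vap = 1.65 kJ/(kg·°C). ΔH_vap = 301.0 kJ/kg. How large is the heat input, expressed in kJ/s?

liquid 13.4→125.7 °C: 249.31 kJ/kg
vaporisation at 125.7 °C: 301 kJ/kg
vapour 125.7→138 °C: 20.295 kJ/kg
Δh = 249.31 + 301 + 20.295 = 570.6 kJ/kg
Q = ṁ·Δh = 1380 kg/h × 570.6 kJ/kg = 787430 kJ/h
|Q| = 218.73 kW

Q = 219 kJ/s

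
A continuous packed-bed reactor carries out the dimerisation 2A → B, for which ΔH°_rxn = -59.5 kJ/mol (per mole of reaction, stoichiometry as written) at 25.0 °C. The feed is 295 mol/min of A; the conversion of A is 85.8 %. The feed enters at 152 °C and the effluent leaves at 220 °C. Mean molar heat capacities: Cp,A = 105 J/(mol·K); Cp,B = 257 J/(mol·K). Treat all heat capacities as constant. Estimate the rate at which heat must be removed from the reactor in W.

Q_out = 71100 W

Extent of reaction ξ = 0.858 × 295 / 2 = 126.55 mol/min
Reaction term: ξ·ΔH°_rxn = 126.55 × -59.5 = -7530 kJ/min
Sensible, feed 152→25 °C: -3933.8 kJ/min
Outlet flows (mol/min): A 41.89, B 126.55
Sensible, products 25→220 °C: 7200 kJ/min
Q = ΔH = -4263.8 kJ/min = -71.064 kW
Heat removed = 71064 W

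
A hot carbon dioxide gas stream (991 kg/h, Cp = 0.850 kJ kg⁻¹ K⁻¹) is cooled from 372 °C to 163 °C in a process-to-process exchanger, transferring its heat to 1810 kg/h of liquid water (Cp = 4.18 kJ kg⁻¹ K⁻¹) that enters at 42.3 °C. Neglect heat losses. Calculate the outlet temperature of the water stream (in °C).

T_c,out = 65.6 °C

Heat released by hot stream: Q = 991 × 0.850 × (372 − 163) = 176050 kJ/h
Energy balance on cold side (adiabatic exchanger): Q = ṁ_c·Cp_c·(T_c,out − T_c,in)
T_c,out = 42.3 + 176050/(1810 × 4.18) = 65.569 °C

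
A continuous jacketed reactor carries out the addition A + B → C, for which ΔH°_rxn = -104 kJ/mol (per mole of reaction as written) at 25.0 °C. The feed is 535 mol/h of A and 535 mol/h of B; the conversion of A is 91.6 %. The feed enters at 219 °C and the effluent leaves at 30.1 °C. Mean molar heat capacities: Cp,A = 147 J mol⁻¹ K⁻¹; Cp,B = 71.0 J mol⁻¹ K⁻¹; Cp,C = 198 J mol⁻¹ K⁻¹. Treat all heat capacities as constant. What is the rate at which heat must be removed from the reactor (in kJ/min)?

Extent of reaction ξ = 0.916 × 535 = 490.06 mol/h
Reaction term: ξ·ΔH°_rxn = 490.06 × -104 = -50966 kJ/h
Sensible, feed 219→25 °C: -22626 kJ/h
Outlet flows (mol/h): A 44.94, B 44.94, C 490.06
Sensible, products 25→30.1 °C: 544.83 kJ/h
Q = ΔH = -73048 kJ/h = -20.291 kW
Heat removed = 1217.5 kJ/min

Q_out = 1220 kJ/min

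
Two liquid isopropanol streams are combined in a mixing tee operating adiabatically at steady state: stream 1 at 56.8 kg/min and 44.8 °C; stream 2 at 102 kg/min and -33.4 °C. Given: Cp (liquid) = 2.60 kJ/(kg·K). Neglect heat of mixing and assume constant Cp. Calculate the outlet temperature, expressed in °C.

T_out = -5.43 °C

Adiabatic, steady state ⇒ Σ ṁᵢCp,ᵢ(T_out − Tᵢ) = 0
Σ ṁᵢCp,ᵢTᵢ = 56.8×2.60×44.8 + 102×2.60×-33.4 = -2241.6
Σ ṁᵢCp,ᵢ = 56.8×2.60 + 102×2.60 = 412.88
T_out = -2241.6 / 412.88 = -5.4292 °C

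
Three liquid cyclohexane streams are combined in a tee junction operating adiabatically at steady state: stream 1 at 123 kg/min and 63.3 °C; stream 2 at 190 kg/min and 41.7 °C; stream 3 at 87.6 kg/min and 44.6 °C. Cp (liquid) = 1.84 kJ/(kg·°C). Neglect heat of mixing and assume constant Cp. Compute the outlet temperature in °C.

No heat crosses the boundary, so H_out = H_in.
Σ ṁᵢCp,ᵢTᵢ = 123×1.84×63.3 + 190×1.84×41.7 + 87.6×1.84×44.6 = 36093
Σ ṁᵢCp,ᵢ = 123×1.84 + 190×1.84 + 87.6×1.84 = 737.1
T_out = 36093 / 737.1 = 48.966 °C

T_out = 49.0 °C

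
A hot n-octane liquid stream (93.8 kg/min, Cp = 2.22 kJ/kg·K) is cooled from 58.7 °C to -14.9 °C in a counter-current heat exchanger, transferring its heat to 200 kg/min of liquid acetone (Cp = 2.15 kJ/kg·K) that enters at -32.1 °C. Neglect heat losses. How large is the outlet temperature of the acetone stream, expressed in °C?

T_c,out = 3.54 °C

Heat released by hot stream: Q = 93.8 × 2.22 × (58.7 − -14.9) = 15326 kJ/min
Energy balance on cold side (adiabatic exchanger): Q = ṁ_c·Cp_c·(T_c,out − T_c,in)
T_c,out = -32.1 + 15326/(200 × 2.15) = 3.5423 °C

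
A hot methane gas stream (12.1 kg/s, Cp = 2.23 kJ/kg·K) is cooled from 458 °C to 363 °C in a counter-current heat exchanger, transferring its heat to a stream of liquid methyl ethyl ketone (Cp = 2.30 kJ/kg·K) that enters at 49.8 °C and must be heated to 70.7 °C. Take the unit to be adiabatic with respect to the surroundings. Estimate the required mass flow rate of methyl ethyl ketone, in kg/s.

Heat released by hot stream: Q = 12.1 × 2.23 × (458 − 363) = 2563.4 kJ/s
Energy balance on cold side (adiabatic exchanger): Q = ṁ_c·Cp_c·(T_c,out − T_c,in)
ṁ_c = 2563.4 / [2.30 × (70.7 − 49.8)] = 53.326 kg/s

ṁ_c = 53.3 kg/s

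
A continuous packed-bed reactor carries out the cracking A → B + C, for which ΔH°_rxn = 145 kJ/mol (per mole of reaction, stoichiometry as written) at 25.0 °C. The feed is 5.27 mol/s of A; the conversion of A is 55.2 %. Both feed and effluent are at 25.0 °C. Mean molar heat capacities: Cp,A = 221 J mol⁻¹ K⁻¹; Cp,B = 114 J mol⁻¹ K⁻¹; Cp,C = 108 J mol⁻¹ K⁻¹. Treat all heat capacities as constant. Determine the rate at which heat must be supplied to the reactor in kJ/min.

Q_in = 25300 kJ/min

Extent of reaction ξ = 0.552 × 5.27 = 2.909 mol/s
Reaction term: ξ·ΔH°_rxn = 2.909 × 145 = 421.81 kJ/s
Q = ΔH = 421.81 kJ/s = 421.81 kW
Heat supplied = 25309 kJ/min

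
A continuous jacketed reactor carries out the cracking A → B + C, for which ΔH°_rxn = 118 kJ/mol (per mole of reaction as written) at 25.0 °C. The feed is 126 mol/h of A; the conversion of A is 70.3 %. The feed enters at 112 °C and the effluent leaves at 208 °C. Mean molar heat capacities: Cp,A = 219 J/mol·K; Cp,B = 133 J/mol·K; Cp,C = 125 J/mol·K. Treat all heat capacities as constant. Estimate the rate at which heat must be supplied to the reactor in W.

Extent of reaction ξ = 0.703 × 126 = 88.578 mol/h
Reaction term: ξ·ΔH°_rxn = 88.578 × 118 = 10452 kJ/h
Sensible, feed 112→25 °C: -2400.7 kJ/h
Outlet flows (mol/h): A 37.422, B 88.578, C 88.578
Sensible, products 25→208 °C: 5681.9 kJ/h
Q = ΔH = 13733 kJ/h = 3.8148 kW
Heat supplied = 3814.8 W

Q_in = 3810 W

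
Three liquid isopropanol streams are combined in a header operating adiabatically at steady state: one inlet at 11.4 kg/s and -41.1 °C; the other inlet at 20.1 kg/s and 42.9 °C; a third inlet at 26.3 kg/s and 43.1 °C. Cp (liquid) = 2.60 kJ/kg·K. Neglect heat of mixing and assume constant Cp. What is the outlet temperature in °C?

Adiabatic, steady state ⇒ Σ ṁᵢCp,ᵢ(T_out − Tᵢ) = 0
T_out = Σ ṁᵢCp,ᵢTᵢ / Σ ṁᵢCp,ᵢ
      = 3970.9 / 150.28 = 26.424 °C

T_out = 26.4 °C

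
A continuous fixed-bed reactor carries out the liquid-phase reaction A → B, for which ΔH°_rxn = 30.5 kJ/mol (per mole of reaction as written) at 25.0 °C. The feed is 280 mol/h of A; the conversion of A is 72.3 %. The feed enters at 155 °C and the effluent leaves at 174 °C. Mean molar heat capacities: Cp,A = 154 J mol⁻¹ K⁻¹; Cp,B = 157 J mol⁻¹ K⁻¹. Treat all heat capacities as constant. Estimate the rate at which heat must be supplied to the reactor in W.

Extent of reaction ξ = 0.723 × 280 = 202.44 mol/h
Reaction term: ξ·ΔH°_rxn = 202.44 × 30.5 = 6174.4 kJ/h
Sensible, feed 155→25 °C: -5605.6 kJ/h
Outlet flows (mol/h): A 77.56, B 202.44
Sensible, products 25→174 °C: 6515.4 kJ/h
Q = ΔH = 7084.2 kJ/h = 1.9678 kW
Heat supplied = 1967.8 W

Q_in = 1970 W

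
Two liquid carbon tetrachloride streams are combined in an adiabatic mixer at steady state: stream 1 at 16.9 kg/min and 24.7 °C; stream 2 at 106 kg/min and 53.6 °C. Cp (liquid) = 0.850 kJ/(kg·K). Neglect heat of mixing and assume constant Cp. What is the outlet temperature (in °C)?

T_out = 49.6 °C

No heat crosses the boundary, so H_out = H_in.
T_out = Σ ṁᵢCp,ᵢTᵢ / Σ ṁᵢCp,ᵢ
      = 5184.2 / 104.46 = 49.626 °C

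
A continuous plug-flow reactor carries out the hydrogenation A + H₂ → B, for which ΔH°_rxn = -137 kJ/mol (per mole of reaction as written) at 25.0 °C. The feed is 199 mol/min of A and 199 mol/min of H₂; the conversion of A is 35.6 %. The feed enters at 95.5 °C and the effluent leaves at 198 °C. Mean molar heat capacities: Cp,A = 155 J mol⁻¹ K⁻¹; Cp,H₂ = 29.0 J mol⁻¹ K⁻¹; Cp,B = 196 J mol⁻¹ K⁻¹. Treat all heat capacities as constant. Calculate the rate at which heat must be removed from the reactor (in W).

Extent of reaction ξ = 0.356 × 199 = 70.844 mol/min
Reaction term: ξ·ΔH°_rxn = 70.844 × -137 = -9705.6 kJ/min
Sensible, feed 95.5→25 °C: -2581.4 kJ/min
Outlet flows (mol/min): A 128.16, H₂ 128.16, B 70.844
Sensible, products 25→198 °C: 6481.6 kJ/min
Q = ΔH = -5805.4 kJ/min = -96.757 kW
Heat removed = 96757 W

Q_out = 96800 W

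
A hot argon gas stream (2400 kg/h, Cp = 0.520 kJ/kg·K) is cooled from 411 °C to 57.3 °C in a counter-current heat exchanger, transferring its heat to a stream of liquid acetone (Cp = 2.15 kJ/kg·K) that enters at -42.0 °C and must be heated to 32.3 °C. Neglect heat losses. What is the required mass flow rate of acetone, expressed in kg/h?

ṁ_c = 2760 kg/h

Heat released by hot stream: Q = 2400 × 0.520 × (411 − 57.3) = 441420 kJ/h
Energy balance on cold side (adiabatic exchanger): Q = ṁ_c·Cp_c·(T_c,out − T_c,in)
ṁ_c = 441420 / [2.15 × (32.3 − -42.0)] = 2763.3 kg/h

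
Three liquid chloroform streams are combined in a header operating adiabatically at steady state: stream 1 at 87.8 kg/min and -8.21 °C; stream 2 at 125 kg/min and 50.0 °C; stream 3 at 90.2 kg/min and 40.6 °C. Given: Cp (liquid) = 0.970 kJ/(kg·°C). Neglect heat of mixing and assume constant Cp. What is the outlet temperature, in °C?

Adiabatic, steady state ⇒ Σ ṁᵢCp,ᵢ(T_out − Tᵢ) = 0
Σ ṁᵢCp,ᵢTᵢ = 87.8×0.970×-8.21 + 125×0.970×50.0 + 90.2×0.970×40.6 = 8915.5
Σ ṁᵢCp,ᵢ = 87.8×0.970 + 125×0.970 + 90.2×0.970 = 293.91
T_out = 8915.5 / 293.91 = 30.334 °C

T_out = 30.3 °C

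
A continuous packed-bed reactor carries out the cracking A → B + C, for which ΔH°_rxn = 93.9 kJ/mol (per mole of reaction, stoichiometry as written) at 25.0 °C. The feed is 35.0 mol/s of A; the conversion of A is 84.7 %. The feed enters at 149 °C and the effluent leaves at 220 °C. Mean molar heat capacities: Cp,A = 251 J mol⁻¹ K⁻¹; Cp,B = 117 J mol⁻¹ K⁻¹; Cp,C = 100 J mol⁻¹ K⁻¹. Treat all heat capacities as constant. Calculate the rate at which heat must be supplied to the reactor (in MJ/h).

Q_in = 11600 MJ/h

Extent of reaction ξ = 0.847 × 35.0 = 29.645 mol/s
Reaction term: ξ·ΔH°_rxn = 29.645 × 93.9 = 2783.7 kJ/s
Sensible, feed 149→25 °C: -1089.3 kJ/s
Outlet flows (mol/s): A 5.355, B 29.645, C 29.645
Sensible, products 25→220 °C: 1516.5 kJ/s
Q = ΔH = 3210.9 kJ/s = 3210.9 kW
Heat supplied = 11559 MJ/h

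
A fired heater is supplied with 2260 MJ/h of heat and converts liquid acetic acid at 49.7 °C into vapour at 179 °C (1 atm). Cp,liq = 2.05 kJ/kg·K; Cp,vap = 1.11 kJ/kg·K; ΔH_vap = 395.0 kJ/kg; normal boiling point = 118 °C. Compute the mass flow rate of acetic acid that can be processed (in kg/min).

Δh = 2.05×(118−49.7) + 395.0 + 1.11×(179−118) = 602.73 kJ/kg
Q = 2260 MJ/h = 627.78 kJ/s = 37667 kJ/min
ṁ = Q/Δh = 37667 / 602.73 = 62.494 kg/min

ṁ = 62.5 kg/min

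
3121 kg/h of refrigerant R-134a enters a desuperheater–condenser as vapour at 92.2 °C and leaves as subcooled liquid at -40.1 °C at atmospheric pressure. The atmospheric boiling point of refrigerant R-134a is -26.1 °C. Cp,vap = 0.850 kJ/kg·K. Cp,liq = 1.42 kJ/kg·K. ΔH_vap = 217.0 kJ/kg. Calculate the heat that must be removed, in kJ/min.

vapour 92.2→-26.1 °C: -100.56 kJ/kg
condensation at -26.1 °C: -217 kJ/kg
liquid -26.1→-40.1 °C: -19.88 kJ/kg
Δh = -100.56 + -217 + -19.88 = -337.44 kJ/kg
Q = ṁ·Δh = 3121 kg/h × -337.44 kJ/kg = -1.0531e+06 kJ/h
|Q| = 292.54 kW = 17552 kJ/min

Q_c = 17600 kJ/min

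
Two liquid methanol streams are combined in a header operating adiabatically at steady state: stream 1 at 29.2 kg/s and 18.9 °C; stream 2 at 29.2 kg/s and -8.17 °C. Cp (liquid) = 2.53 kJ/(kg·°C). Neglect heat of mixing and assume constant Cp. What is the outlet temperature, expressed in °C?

T_out = 5.37 °C

Energy balance with Q = 0: Σ ṁᵢCp,ᵢ(T_out − Tᵢ) = 0
Σ ṁᵢCp,ᵢTᵢ = 29.2×2.53×18.9 + 29.2×2.53×-8.17 = 792.69
Σ ṁᵢCp,ᵢ = 29.2×2.53 + 29.2×2.53 = 147.75
T_out = 792.69 / 147.75 = 5.365 °C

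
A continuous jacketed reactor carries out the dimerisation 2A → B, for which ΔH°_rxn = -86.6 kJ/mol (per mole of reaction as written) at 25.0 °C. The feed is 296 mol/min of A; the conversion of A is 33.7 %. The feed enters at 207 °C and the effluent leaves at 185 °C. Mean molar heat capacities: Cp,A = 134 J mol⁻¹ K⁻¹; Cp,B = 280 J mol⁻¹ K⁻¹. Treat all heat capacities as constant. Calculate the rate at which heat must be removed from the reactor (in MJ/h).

Extent of reaction ξ = 0.337 × 296 / 2 = 49.876 mol/min
Reaction term: ξ·ΔH°_rxn = 49.876 × -86.6 = -4319.3 kJ/min
Sensible, feed 207→25 °C: -7218.8 kJ/min
Outlet flows (mol/min): A 196.25, B 49.876
Sensible, products 25→185 °C: 6442 kJ/min
Q = ΔH = -5096.1 kJ/min = -84.935 kW
Heat removed = 305.77 MJ/h

Q_out = 306 MJ/h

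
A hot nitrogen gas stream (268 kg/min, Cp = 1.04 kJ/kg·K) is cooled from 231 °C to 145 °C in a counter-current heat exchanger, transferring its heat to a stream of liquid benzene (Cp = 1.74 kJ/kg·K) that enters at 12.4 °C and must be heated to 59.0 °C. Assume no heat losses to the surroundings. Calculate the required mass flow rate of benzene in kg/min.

Heat released by hot stream: Q = 268 × 1.04 × (231 − 145) = 23970 kJ/min
Energy balance on cold side (adiabatic exchanger): Q = ṁ_c·Cp_c·(T_c,out − T_c,in)
ṁ_c = 23970 / [1.74 × (59.0 − 12.4)] = 295.62 kg/min

ṁ_c = 296 kg/min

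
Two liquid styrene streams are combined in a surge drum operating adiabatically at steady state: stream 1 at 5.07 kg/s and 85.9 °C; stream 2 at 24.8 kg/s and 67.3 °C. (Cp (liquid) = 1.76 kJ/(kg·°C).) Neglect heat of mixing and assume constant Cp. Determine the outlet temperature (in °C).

T_out = 70.5 °C

Energy balance with Q = 0: Σ ṁᵢCp,ᵢ(T_out − Tᵢ) = 0
T_out = Σ ṁᵢCp,ᵢTᵢ / Σ ṁᵢCp,ᵢ
      = 3704 / 52.571 = 70.457 °C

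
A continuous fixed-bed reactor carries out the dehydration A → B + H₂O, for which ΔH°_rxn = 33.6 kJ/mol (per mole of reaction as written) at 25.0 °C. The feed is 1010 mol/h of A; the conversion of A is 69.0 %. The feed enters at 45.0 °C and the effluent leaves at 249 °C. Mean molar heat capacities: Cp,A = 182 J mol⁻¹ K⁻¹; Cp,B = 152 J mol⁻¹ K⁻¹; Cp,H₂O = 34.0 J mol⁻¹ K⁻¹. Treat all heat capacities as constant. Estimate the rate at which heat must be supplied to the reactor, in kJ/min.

Q_in = 1030 kJ/min

Extent of reaction ξ = 0.690 × 1010 = 696.9 mol/h
Reaction term: ξ·ΔH°_rxn = 696.9 × 33.6 = 23416 kJ/h
Sensible, feed 45.0→25 °C: -3676.4 kJ/h
Outlet flows (mol/h): A 313.1, B 696.9, H₂O 696.9
Sensible, products 25→249 °C: 41800 kJ/h
Q = ΔH = 61540 kJ/h = 17.094 kW
Heat supplied = 1025.7 kJ/min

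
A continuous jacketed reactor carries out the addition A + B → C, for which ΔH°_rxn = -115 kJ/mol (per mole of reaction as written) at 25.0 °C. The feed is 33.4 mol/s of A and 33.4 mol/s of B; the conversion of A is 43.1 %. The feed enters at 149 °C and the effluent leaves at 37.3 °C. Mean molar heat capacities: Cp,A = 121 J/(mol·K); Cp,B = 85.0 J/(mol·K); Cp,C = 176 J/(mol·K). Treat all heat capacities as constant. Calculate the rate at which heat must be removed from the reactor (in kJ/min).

Extent of reaction ξ = 0.431 × 33.4 = 14.395 mol/s
Reaction term: ξ·ΔH°_rxn = 14.395 × -115 = -1655.5 kJ/s
Sensible, feed 149→25 °C: -853.17 kJ/s
Outlet flows (mol/s): A 19.005, B 19.005, C 14.395
Sensible, products 25→37.3 °C: 79.317 kJ/s
Q = ΔH = -2429.3 kJ/s = -2429.3 kW
Heat removed = 145760 kJ/min

Q_out = 146000 kJ/min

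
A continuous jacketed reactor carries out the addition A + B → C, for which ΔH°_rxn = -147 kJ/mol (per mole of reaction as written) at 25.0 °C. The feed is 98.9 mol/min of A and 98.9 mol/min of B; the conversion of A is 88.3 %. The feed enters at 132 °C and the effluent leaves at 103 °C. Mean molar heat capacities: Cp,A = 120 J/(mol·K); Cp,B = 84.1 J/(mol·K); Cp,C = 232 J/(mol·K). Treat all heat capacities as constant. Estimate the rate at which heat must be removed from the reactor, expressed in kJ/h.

Extent of reaction ξ = 0.883 × 98.9 = 87.329 mol/min
Reaction term: ξ·ΔH°_rxn = 87.329 × -147 = -12837 kJ/min
Sensible, feed 132→25 °C: -2159.8 kJ/min
Outlet flows (mol/min): A 11.571, B 11.571, C 87.329
Sensible, products 25→103 °C: 1764.5 kJ/min
Q = ΔH = -13233 kJ/min = -220.54 kW
Heat removed = 793960 kJ/h

Q_out = 794000 kJ/h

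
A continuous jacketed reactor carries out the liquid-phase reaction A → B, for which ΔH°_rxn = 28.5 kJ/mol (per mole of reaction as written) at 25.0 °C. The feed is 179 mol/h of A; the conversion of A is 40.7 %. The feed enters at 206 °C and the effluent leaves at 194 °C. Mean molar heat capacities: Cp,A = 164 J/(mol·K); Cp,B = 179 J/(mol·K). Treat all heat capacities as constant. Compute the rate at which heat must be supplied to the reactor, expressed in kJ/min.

Q_in = 31.8 kJ/min

Extent of reaction ξ = 0.407 × 179 = 72.853 mol/h
Reaction term: ξ·ΔH°_rxn = 72.853 × 28.5 = 2076.3 kJ/h
Sensible, feed 206→25 °C: -5313.4 kJ/h
Outlet flows (mol/h): A 106.15, B 72.853
Sensible, products 25→194 °C: 5145.8 kJ/h
Q = ΔH = 1908.7 kJ/h = 0.5302 kW
Heat supplied = 31.812 kJ/min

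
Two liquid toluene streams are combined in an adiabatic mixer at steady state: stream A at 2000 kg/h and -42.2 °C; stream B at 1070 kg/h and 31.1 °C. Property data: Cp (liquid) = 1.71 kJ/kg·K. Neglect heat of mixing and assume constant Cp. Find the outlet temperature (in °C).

Energy balance with Q = 0: Σ ṁᵢCp,ᵢ(T_out − Tᵢ) = 0
T_out = Σ ṁᵢCp,ᵢTᵢ / Σ ṁᵢCp,ᵢ
      = -87420 / 5249.7 = -16.652 °C

T_out = -16.7 °C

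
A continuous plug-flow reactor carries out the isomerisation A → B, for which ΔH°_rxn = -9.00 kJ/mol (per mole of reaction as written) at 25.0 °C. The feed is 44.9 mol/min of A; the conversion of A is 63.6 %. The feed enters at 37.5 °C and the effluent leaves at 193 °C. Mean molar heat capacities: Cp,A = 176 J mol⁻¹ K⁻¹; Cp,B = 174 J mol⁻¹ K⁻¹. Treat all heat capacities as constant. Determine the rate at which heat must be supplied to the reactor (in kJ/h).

Q_in = 57700 kJ/h

Extent of reaction ξ = 0.636 × 44.9 = 28.556 mol/min
Reaction term: ξ·ΔH°_rxn = 28.556 × -9.00 = -257.01 kJ/min
Sensible, feed 37.5→25 °C: -98.78 kJ/min
Outlet flows (mol/min): A 16.344, B 28.556
Sensible, products 25→193 °C: 1318 kJ/min
Q = ΔH = 962.22 kJ/min = 16.037 kW
Heat supplied = 57733 kJ/h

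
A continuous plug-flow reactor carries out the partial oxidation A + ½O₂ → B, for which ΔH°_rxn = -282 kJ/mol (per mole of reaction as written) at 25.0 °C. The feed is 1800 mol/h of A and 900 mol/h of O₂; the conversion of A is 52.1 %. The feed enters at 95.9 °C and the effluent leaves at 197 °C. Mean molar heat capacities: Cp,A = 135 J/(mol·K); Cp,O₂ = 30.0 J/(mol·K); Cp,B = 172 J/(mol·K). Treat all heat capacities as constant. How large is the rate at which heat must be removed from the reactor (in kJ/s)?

Extent of reaction ξ = 0.521 × 1800 = 937.8 mol/h
Reaction term: ξ·ΔH°_rxn = 937.8 × -282 = -264460 kJ/h
Sensible, feed 95.9→25 °C: -19143 kJ/h
Outlet flows (mol/h): A 862.2, O₂ 431.1, B 937.8
Sensible, products 25→197 °C: 49989 kJ/h
Q = ΔH = -233610 kJ/h = -64.893 kW
Heat removed = 64.893 kJ/s

Q_out = 64.9 kJ/s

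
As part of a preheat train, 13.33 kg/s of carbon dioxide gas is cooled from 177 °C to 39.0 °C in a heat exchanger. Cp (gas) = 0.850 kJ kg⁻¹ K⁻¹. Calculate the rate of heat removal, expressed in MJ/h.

Q_c = 5630 MJ/h

Q = ṁ·Cp·ΔT = 13.33 × 0.850 × (39.0 − 177) = -1563.6 kJ/s
Cooling duty = 5629 MJ/h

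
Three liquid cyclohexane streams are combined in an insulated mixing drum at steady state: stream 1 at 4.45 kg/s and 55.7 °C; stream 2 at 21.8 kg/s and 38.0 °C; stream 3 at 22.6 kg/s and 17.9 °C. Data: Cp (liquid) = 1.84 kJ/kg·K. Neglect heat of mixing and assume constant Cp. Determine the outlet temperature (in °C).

Energy balance with Q = 0: Σ ṁᵢCp,ᵢ(T_out − Tᵢ) = 0
T_out = Σ ṁᵢCp,ᵢTᵢ / Σ ṁᵢCp,ᵢ
      = 2724.7 / 89.884 = 30.313 °C

T_out = 30.3 °C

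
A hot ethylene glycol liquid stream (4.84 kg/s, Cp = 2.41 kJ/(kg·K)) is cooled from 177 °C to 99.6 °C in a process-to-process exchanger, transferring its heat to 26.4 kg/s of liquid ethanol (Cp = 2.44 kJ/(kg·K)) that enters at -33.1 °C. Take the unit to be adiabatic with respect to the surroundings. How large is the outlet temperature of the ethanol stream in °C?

Heat released by hot stream: Q = 4.84 × 2.41 × (177 − 99.6) = 902.82 kJ/s
Energy balance on cold side (adiabatic exchanger): Q = ṁ_c·Cp_c·(T_c,out − T_c,in)
T_c,out = -33.1 + 902.82/(26.4 × 2.44) = -19.084 °C

T_c,out = -19.1 °C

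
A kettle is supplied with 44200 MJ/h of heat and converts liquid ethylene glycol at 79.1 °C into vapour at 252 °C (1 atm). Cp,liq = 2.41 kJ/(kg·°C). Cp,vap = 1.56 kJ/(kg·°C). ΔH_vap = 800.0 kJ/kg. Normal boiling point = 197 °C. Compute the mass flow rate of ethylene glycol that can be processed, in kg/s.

ṁ = 10.5 kg/s

Δh = 2.41×(197−79.1) + 800.0 + 1.56×(252−197) = 1169.9 kJ/kg
Q = 44200 MJ/h = 12278 kJ/s = 12278 kJ/s
ṁ = Q/Δh = 12278 / 1169.9 = 10.494 kg/s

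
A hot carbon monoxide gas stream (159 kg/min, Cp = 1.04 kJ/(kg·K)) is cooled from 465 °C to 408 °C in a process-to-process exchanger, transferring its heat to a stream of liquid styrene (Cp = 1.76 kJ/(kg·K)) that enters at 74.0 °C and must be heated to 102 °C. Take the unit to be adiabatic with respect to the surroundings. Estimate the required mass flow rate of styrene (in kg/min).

ṁ_c = 191 kg/min

Heat released by hot stream: Q = 159 × 1.04 × (465 − 408) = 9425.5 kJ/min
Energy balance on cold side (adiabatic exchanger): Q = ṁ_c·Cp_c·(T_c,out − T_c,in)
ṁ_c = 9425.5 / [1.76 × (102 − 74.0)] = 191.26 kg/min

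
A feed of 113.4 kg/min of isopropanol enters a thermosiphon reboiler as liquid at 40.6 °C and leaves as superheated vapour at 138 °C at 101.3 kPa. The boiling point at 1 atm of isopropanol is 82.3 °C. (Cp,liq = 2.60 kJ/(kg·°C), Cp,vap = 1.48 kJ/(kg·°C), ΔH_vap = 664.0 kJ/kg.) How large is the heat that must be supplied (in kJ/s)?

liquid 40.6→82.3 °C: 108.42 kJ/kg
vaporisation at 82.3 °C: 664 kJ/kg
vapour 82.3→138 °C: 82.436 kJ/kg
Δh = 108.42 + 664 + 82.436 = 854.86 kJ/kg
Q = ṁ·Δh = 113.4 kg/min × 854.86 kJ/kg = 96941 kJ/min
|Q| = 1615.7 kW

Q = 1620 kJ/s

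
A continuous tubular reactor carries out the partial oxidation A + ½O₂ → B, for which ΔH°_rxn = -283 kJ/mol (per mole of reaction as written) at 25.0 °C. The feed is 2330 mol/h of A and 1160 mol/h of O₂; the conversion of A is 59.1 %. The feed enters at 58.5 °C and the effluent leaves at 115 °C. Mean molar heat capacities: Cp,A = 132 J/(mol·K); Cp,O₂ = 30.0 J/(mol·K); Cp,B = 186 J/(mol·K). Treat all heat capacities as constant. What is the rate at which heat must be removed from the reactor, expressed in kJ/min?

Extent of reaction ξ = 0.591 × 2330 = 1377 mol/h
Reaction term: ξ·ΔH°_rxn = 1377 × -283 = -389700 kJ/h
Sensible, feed 58.5→25 °C: -11469 kJ/h
Outlet flows (mol/h): A 952.97, O₂ 471.49, B 1377
Sensible, products 25→115 °C: 35646 kJ/h
Q = ΔH = -365520 kJ/h = -101.53 kW
Heat removed = 6092 kJ/min

Q_out = 6090 kJ/min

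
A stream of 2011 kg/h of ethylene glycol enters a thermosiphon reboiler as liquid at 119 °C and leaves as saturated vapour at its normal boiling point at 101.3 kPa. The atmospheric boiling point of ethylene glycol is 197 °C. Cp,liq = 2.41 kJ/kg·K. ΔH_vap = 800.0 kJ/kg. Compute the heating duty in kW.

Q = 552 kW

liquid 119→197 °C: 187.98 kJ/kg
vaporisation at 197 °C: 800 kJ/kg
Δh = 187.98 + 800 = 987.98 kJ/kg
Q = ṁ·Δh = 2011 kg/h × 987.98 kJ/kg = 1.9868e+06 kJ/h
|Q| = 551.9 kW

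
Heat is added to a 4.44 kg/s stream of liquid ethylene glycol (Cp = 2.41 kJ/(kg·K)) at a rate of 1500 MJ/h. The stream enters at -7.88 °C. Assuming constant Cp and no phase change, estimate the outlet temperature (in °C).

Q = 1500 MJ/h = 416.67 kJ/s
ΔT = Q/(ṁ·Cp) = 416.67/(4.44×2.41) = 38.939 K
T_out = -7.88 + 38.939 = 31.059 °C

T_out = 31.1 °C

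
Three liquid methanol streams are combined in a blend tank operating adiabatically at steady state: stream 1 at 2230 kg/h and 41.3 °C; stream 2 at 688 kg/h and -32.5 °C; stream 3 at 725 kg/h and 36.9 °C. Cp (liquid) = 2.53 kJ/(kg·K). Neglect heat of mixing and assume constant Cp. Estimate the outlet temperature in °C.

Energy balance with Q = 0: Σ ṁᵢCp,ᵢ(T_out − Tᵢ) = 0
Σ ṁᵢCp,ᵢTᵢ = 2230×2.53×41.3 + 688×2.53×-32.5 + 725×2.53×36.9 = 244120
Σ ṁᵢCp,ᵢ = 2230×2.53 + 688×2.53 + 725×2.53 = 9216.8
T_out = 244120 / 9216.8 = 26.487 °C

T_out = 26.5 °C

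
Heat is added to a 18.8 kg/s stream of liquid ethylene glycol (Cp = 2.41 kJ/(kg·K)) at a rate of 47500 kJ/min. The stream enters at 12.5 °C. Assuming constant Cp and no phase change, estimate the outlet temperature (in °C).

T_out = 30.0 °C

Q = 47500 kJ/min = 791.67 kJ/s
ΔT = Q/(ṁ·Cp) = 791.67/(18.8×2.41) = 17.473 K
T_out = 12.5 + 17.473 = 29.973 °C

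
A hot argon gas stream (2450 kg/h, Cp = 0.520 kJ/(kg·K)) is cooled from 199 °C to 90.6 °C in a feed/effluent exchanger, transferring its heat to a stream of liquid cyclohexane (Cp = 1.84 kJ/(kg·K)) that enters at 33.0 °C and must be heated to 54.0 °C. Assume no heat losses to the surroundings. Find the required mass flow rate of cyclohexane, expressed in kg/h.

ṁ_c = 3570 kg/h

Heat released by hot stream: Q = 2450 × 0.520 × (199 − 90.6) = 138100 kJ/h
Energy balance on cold side (adiabatic exchanger): Q = ṁ_c·Cp_c·(T_c,out − T_c,in)
ṁ_c = 138100 / [1.84 × (54.0 − 33.0)] = 3574.1 kg/h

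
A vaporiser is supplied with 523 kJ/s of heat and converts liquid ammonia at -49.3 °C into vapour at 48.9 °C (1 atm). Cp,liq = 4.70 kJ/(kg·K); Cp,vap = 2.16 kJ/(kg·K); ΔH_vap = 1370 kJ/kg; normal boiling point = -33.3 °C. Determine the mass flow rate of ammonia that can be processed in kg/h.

Δh = 4.70×(-33.3−-49.3) + 1370 + 2.16×(48.9−-33.3) = 1622.8 kJ/kg
Q = 523 kJ/s = 523 kJ/s = 1.8828e+06 kJ/h
ṁ = Q/Δh = 1.8828e+06 / 1622.8 = 1160.3 kg/h

ṁ = 1160 kg/h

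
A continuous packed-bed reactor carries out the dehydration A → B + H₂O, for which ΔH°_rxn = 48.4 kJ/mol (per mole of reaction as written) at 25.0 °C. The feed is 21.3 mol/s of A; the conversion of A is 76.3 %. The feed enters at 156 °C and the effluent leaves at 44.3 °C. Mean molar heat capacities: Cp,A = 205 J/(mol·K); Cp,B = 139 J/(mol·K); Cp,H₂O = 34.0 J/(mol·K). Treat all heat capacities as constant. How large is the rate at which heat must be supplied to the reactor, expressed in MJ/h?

Q_in = 1040 MJ/h

Extent of reaction ξ = 0.763 × 21.3 = 16.252 mol/s
Reaction term: ξ·ΔH°_rxn = 16.252 × 48.4 = 786.59 kJ/s
Sensible, feed 156→25 °C: -572.01 kJ/s
Outlet flows (mol/s): A 5.0481, B 16.252, H₂O 16.252
Sensible, products 25→44.3 °C: 74.236 kJ/s
Q = ΔH = 288.82 kJ/s = 288.82 kW
Heat supplied = 1039.7 MJ/h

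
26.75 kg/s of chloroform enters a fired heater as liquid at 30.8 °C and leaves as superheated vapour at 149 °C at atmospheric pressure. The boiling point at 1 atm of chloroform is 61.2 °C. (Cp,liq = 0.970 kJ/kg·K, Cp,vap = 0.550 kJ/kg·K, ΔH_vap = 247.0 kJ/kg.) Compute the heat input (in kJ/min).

Q = 521000 kJ/min

liquid 30.8→61.2 °C: 29.488 kJ/kg
vaporisation at 61.2 °C: 247 kJ/kg
vapour 61.2→149 °C: 48.29 kJ/kg
Δh = 29.488 + 247 + 48.29 = 324.78 kJ/kg
Q = ṁ·Δh = 26.75 kg/s × 324.78 kJ/kg = 8687.8 kJ/s
|Q| = 8687.8 kW = 521270 kJ/min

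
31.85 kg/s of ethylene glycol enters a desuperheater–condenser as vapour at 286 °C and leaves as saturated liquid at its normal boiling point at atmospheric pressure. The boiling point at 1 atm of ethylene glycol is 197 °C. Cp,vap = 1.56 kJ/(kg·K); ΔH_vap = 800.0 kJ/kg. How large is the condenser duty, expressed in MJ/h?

Q_c = 108000 MJ/h

vapour 286→197 °C: -138.84 kJ/kg
condensation at 197 °C: -800 kJ/kg
Δh = -138.84 + -800 = -938.84 kJ/kg
Q = ṁ·Δh = 31.85 kg/s × -938.84 kJ/kg = -29902 kJ/s
|Q| = 29902 kW = 107650 MJ/h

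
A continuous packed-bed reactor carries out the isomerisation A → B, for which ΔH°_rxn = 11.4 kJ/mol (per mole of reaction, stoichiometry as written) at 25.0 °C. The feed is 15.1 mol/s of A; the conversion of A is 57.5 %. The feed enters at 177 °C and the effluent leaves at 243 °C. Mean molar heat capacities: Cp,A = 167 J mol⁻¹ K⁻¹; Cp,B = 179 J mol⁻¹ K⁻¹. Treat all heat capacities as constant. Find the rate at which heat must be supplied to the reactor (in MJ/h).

Extent of reaction ξ = 0.575 × 15.1 = 8.6825 mol/s
Reaction term: ξ·ΔH°_rxn = 8.6825 × 11.4 = 98.98 kJ/s
Sensible, feed 177→25 °C: -383.3 kJ/s
Outlet flows (mol/s): A 6.4175, B 8.6825
Sensible, products 25→243 °C: 572.44 kJ/s
Q = ΔH = 288.13 kJ/s = 288.13 kW
Heat supplied = 1037.3 MJ/h

Q_in = 1040 MJ/h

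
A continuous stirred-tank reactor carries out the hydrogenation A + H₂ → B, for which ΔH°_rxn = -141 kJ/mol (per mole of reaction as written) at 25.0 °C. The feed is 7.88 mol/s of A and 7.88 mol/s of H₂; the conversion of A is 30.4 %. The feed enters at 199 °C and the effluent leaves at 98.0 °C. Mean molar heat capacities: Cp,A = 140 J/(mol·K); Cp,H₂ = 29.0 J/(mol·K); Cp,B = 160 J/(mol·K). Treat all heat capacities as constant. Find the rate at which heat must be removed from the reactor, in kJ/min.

Extent of reaction ξ = 0.304 × 7.88 = 2.3955 mol/s
Reaction term: ξ·ΔH°_rxn = 2.3955 × -141 = -337.77 kJ/s
Sensible, feed 199→25 °C: -231.72 kJ/s
Outlet flows (mol/s): A 5.4845, H₂ 5.4845, B 2.3955
Sensible, products 25→98.0 °C: 95.642 kJ/s
Q = ΔH = -473.85 kJ/s = -473.85 kW
Heat removed = 28431 kJ/min

Q_out = 28400 kJ/min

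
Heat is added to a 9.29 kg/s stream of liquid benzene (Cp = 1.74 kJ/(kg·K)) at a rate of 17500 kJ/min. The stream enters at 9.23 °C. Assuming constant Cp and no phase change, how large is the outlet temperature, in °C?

T_out = 27.3 °C

Q = 17500 kJ/min = 291.67 kJ/s
ΔT = Q/(ṁ·Cp) = 291.67/(9.29×1.74) = 18.044 K
T_out = 9.23 + 18.044 = 27.274 °C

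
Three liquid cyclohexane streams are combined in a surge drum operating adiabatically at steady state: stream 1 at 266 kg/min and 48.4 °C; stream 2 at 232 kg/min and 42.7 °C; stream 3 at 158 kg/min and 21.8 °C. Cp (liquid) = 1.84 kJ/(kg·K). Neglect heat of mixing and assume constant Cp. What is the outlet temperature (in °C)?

T_out = 40.0 °C

Adiabatic, steady state ⇒ Σ ṁᵢCp,ᵢ(T_out − Tᵢ) = 0
T_out = Σ ṁᵢCp,ᵢTᵢ / Σ ṁᵢCp,ᵢ
      = 48254 / 1207 = 39.977 °C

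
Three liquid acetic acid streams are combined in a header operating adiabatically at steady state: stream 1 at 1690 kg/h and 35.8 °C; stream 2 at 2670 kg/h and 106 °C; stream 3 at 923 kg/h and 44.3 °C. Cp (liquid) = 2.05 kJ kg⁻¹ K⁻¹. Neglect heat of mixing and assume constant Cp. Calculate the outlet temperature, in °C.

T_out = 72.8 °C

Adiabatic, steady state ⇒ Σ ṁᵢCp,ᵢ(T_out − Tᵢ) = 0
Σ ṁᵢCp,ᵢTᵢ = 1690×2.05×35.8 + 2670×2.05×106 + 923×2.05×44.3 = 788040
Σ ṁᵢCp,ᵢ = 1690×2.05 + 2670×2.05 + 923×2.05 = 10830
T_out = 788040 / 10830 = 72.764 °C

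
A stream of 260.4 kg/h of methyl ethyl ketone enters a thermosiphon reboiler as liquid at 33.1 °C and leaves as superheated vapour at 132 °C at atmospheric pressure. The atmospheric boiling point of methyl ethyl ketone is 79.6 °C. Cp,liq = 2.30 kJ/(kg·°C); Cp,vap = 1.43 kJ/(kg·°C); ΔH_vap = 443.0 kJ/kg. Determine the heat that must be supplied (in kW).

liquid 33.1→79.6 °C: 106.95 kJ/kg
vaporisation at 79.6 °C: 443 kJ/kg
vapour 79.6→132 °C: 74.932 kJ/kg
Δh = 106.95 + 443 + 74.932 = 624.88 kJ/kg
Q = ṁ·Δh = 260.4 kg/h × 624.88 kJ/kg = 162720 kJ/h
|Q| = 45.2 kW

Q = 45.2 kW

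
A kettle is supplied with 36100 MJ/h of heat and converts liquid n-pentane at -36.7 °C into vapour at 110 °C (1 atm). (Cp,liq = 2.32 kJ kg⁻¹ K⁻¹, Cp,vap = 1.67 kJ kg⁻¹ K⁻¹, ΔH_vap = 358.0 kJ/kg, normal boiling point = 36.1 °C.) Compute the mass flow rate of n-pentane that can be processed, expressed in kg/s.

ṁ = 15.4 kg/s

Δh = 2.32×(36.1−-36.7) + 358.0 + 1.67×(110−36.1) = 650.31 kJ/kg
Q = 36100 MJ/h = 10028 kJ/s = 10028 kJ/s
ṁ = Q/Δh = 10028 / 650.31 = 15.42 kg/s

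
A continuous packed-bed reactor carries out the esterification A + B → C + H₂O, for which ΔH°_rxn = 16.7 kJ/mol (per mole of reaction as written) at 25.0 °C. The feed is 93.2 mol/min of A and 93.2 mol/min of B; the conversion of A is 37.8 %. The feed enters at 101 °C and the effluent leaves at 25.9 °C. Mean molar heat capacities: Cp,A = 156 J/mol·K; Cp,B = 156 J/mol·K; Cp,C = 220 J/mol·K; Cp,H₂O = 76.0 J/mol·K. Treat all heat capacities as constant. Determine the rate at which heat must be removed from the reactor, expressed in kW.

Extent of reaction ξ = 0.378 × 93.2 = 35.23 mol/min
Reaction term: ξ·ΔH°_rxn = 35.23 × 16.7 = 588.33 kJ/min
Sensible, feed 101→25 °C: -2210 kJ/min
Outlet flows (mol/min): A 57.97, B 57.97, C 35.23, H₂O 35.23
Sensible, products 25→25.9 °C: 25.663 kJ/min
Q = ΔH = -1596 kJ/min = -26.599 kW
Heat removed = 26.599 kW

Q_out = 26.6 kW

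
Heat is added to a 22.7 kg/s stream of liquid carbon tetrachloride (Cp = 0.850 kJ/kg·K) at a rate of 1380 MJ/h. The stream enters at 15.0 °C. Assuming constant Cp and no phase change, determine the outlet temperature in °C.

T_out = 34.9 °C

Q = 1380 MJ/h = 383.33 kJ/s
ΔT = Q/(ṁ·Cp) = 383.33/(22.7×0.850) = 19.867 K
T_out = 15.0 + 19.867 = 34.867 °C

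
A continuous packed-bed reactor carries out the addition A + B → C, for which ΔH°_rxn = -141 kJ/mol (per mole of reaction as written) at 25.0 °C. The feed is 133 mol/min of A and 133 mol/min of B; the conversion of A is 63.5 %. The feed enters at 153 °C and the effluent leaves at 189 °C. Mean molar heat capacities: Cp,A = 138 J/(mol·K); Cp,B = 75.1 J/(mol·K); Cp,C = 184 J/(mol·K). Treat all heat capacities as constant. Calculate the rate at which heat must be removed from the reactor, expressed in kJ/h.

Extent of reaction ξ = 0.635 × 133 = 84.455 mol/min
Reaction term: ξ·ΔH°_rxn = 84.455 × -141 = -11908 kJ/min
Sensible, feed 153→25 °C: -3627.8 kJ/min
Outlet flows (mol/min): A 48.545, B 48.545, C 84.455
Sensible, products 25→189 °C: 4245.1 kJ/min
Q = ΔH = -11291 kJ/min = -188.18 kW
Heat removed = 677450 kJ/h

Q_out = 677000 kJ/h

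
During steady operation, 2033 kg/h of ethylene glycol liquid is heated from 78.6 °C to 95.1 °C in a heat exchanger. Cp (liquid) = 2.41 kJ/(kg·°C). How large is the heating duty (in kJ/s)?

Q = 22.5 kJ/s

Q = ṁ·Cp·ΔT = 2033 × 2.41 × (95.1 − 78.6) = 80842 kJ/h
Converting: 80842 / 3600 s = 22.456 kW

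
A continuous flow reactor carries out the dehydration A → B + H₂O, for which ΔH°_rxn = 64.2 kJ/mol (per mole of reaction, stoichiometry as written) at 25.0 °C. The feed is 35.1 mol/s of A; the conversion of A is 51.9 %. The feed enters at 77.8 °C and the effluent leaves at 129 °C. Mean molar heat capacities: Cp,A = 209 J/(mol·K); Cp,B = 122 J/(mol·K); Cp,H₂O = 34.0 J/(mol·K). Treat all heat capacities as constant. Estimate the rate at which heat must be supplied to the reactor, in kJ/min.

Extent of reaction ξ = 0.519 × 35.1 = 18.217 mol/s
Reaction term: ξ·ΔH°_rxn = 18.217 × 64.2 = 1169.5 kJ/s
Sensible, feed 77.8→25 °C: -387.34 kJ/s
Outlet flows (mol/s): A 16.883, B 18.217, H₂O 18.217
Sensible, products 25→129 °C: 662.52 kJ/s
Q = ΔH = 1444.7 kJ/s = 1444.7 kW
Heat supplied = 86683 kJ/min

Q_in = 86700 kJ/min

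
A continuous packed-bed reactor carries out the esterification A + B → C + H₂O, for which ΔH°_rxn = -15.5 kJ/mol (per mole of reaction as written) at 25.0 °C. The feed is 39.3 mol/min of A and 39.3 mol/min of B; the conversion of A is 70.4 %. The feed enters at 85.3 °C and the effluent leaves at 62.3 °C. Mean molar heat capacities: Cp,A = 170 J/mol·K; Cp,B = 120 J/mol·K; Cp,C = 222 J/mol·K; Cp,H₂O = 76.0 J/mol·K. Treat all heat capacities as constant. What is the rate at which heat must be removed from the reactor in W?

Q_out = 11400 W

Extent of reaction ξ = 0.704 × 39.3 = 27.667 mol/min
Reaction term: ξ·ΔH°_rxn = 27.667 × -15.5 = -428.84 kJ/min
Sensible, feed 85.3→25 °C: -687.24 kJ/min
Outlet flows (mol/min): A 11.633, B 11.633, C 27.667, H₂O 27.667
Sensible, products 25→62.3 °C: 433.36 kJ/min
Q = ΔH = -682.72 kJ/min = -11.379 kW
Heat removed = 11379 W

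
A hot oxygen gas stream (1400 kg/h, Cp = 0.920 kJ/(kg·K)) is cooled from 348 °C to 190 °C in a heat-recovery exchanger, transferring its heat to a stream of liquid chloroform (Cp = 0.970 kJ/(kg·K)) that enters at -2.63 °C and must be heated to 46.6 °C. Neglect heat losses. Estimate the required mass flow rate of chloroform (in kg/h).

Heat released by hot stream: Q = 1400 × 0.920 × (348 − 190) = 203500 kJ/h
Energy balance on cold side (adiabatic exchanger): Q = ṁ_c·Cp_c·(T_c,out − T_c,in)
ṁ_c = 203500 / [0.970 × (46.6 − -2.63)] = 4261.6 kg/h

ṁ_c = 4260 kg/h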